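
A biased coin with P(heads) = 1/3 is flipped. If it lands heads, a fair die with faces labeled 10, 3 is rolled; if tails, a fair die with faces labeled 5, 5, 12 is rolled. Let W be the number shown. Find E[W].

E[W | heads] = (10+3)/2 = 13/2.
E[W | tails] = (5+5+12)/3 = 22/3.
E[W] = (1/3)·(13/2) + (2/3)·(22/3) = 127/18.

127/18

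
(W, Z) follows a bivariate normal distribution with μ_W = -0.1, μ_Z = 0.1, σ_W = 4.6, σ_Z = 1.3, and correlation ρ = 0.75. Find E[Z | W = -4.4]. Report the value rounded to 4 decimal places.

For a bivariate normal, E[Z | W=x] = μ_Z + ρ·(σ_Z/σ_W)·(x − μ_W).
E[Z | W=-4.4] = 0.1 + (0.75)·(1.3/4.6)·(-4.4 − (-0.1)) = 0.1 + (0.21196)·(-4.3) = -0.8114.

-0.8114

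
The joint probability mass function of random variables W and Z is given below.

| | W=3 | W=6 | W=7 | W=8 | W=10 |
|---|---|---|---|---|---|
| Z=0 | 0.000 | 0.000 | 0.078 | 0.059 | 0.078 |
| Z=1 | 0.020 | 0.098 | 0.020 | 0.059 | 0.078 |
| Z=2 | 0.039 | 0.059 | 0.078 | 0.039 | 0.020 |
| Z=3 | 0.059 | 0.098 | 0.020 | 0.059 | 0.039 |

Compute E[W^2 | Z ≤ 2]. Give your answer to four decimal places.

58.5586

P(Z ≤ 2) = 0.725.
Summing W^2·P(W=x,Z=y) over the conditioning event gives 42.455.
E[W^2 | Z ≤ 2] = (42.455) / (0.725) = 58.5586.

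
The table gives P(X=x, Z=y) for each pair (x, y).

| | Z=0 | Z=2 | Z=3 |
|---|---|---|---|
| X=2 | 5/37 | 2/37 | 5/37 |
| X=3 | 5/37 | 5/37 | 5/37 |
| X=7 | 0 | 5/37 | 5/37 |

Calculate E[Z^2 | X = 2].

P(X = 2) = 12/37.
Σ Z^2·P over the event = 0·(5/37) + 4·(2/37) + 9·(5/37) = 53/37.
E[Z^2 | X = 2] = (53/37) / (12/37) = 53/12.

53/12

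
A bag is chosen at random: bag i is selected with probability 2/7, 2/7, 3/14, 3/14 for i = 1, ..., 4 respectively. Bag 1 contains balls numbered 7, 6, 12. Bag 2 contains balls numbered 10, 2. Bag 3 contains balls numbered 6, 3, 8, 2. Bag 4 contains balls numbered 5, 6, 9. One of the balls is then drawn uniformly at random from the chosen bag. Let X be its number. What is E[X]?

157/24

E[X | bag 1] = (7+6+12)/3 = 25/3.
E[X | bag 2] = (10+2)/2 = 6.
E[X | bag 3] = (6+3+8+2)/4 = 19/4.
E[X | bag 4] = (5+6+9)/3 = 20/3.
E[X] = (2/7)·(25/3) + (2/7)·(6) + (3/14)·(19/4) + (3/14)·(20/3) = 157/24.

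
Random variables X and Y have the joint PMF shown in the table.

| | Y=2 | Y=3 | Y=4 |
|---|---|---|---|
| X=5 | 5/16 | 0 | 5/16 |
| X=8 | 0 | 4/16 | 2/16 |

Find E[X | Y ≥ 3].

P(Y ≥ 3) = 11/16.
Σ X·P over the event = 5·(5/16) + 8·(4/16) + 8·(2/16) = 73/16.
E[X | Y ≥ 3] = (73/16) / (11/16) = 73/11.

73/11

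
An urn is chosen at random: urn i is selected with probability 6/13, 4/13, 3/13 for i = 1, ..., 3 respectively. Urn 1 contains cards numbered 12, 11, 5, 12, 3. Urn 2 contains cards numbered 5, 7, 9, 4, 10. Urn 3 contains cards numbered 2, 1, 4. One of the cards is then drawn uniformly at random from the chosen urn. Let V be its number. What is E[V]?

433/65

E[V | urn 1] = (12+11+5+12+3)/5 = 43/5.
E[V | urn 2] = (5+7+9+4+10)/5 = 7.
E[V | urn 3] = (2+1+4)/3 = 7/3.
By the law of total expectation,
E[V] = (6/13)·(43/5) + (4/13)·(7) + (3/13)·(7/3) = 433/65.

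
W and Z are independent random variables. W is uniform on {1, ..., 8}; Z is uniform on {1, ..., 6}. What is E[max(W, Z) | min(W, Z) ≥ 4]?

94/15

P(min(W, Z) ≥ 4) = 5/16.
Summing max(W,Z)·P(x,y) over outcomes with min(W, Z) ≥ 4 gives 47/24.
E[max(W, Z) | min(W, Z) ≥ 4] = (47/24) / (5/16) = 94/15.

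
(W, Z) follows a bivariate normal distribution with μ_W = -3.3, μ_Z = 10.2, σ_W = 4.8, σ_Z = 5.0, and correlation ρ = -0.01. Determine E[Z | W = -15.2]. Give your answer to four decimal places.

For a bivariate normal, E[Z | W=x] = μ_Z + ρ·(σ_Z/σ_W)·(x − μ_W).
E[Z | W=-15.2] = 10.2 + (-0.01)·(5.0/4.8)·(-15.2 − (-3.3)) = 10.2 + (-0.010417)·(-11.9) = 10.3240.

10.3240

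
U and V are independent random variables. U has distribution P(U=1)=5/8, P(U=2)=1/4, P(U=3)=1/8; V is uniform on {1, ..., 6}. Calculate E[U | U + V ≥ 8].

P(U + V ≥ 8) = 1/12.
Summing U·P(x,y) over outcomes with U + V ≥ 8 gives 5/24.
E[U | U + V ≥ 8] = (5/24) / (1/12) = 5/2.

5/2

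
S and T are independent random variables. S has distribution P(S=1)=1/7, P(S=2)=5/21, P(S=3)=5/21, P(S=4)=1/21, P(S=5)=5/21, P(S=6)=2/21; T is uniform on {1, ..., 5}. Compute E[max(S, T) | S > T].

53/12

P(S > T) = 16/35.
Summing max(S,T)·P(x,y) over outcomes with S > T gives 212/105.
E[max(S, T) | S > T] = (212/105) / (16/35) = 53/12.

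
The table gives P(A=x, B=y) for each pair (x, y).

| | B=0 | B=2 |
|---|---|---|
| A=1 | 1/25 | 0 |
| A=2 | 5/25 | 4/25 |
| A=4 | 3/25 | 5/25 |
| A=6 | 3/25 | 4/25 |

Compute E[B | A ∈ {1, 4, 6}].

P(A ∈ {1, 4, 6}) = 16/25.
Σ B·P over the event = 0·(1/25) + 0·(3/25) + 2·(5/25) + 0·(3/25) + 2·(4/25) = 18/25.
E[B | A ∈ {1, 4, 6}] = (18/25) / (16/25) = 9/8.

9/8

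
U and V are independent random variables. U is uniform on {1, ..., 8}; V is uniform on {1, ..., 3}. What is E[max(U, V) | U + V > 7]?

62/9

Outcomes with U + V > 7: (5,3), (6,2), (6,3), (7,1), (7,2), (7,3), (8,1), (8,2), (8,3), each with probability 1/24.
E[max(U, V) | U + V > 7] = (5 + 6 + 6 + 7 + 7 + 7 + 8 + 8 + 8) / 9 = 62/9.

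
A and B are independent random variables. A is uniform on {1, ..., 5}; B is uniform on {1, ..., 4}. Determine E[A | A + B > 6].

P(A + B > 6) = 3/10.
Summing A·P(x,y) over outcomes with A + B > 6 gives 13/10.
E[A | A + B > 6] = (13/10) / (3/10) = 13/3.

13/3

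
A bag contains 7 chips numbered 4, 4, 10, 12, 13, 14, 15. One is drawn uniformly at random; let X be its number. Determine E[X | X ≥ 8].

64/5

P(X ≥ 8) = 5/7.
Σ over the event: 10·1/7 + 12·1/7 + 13·1/7 + 14·1/7 + 15·1/7 = 64/7.
E[X | X ≥ 8] = (64/7) / (5/7) = 64/5.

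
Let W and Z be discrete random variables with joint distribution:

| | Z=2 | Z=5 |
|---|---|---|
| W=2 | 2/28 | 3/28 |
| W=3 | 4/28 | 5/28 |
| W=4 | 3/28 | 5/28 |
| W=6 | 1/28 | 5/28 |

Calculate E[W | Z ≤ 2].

17/5

P(Z ≤ 2) = 5/14.
Σ W·P over the event = 2·(2/28) + 3·(4/28) + 4·(3/28) + 6·(1/28) = 17/14.
E[W | Z ≤ 2] = (17/14) / (5/14) = 17/5.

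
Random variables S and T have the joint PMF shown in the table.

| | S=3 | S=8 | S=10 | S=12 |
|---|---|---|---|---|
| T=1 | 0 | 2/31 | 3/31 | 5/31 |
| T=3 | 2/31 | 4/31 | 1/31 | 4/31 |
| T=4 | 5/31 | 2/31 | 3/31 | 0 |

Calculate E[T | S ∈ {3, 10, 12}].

61/23

P(S ∈ {3, 10, 12}) = 23/31.
Σ T·P over the event = 3·(2/31) + 4·(5/31) + 1·(3/31) + 3·(1/31) + 4·(3/31) + 1·(5/31) + 3·(4/31) = 61/31.
E[T | S ∈ {3, 10, 12}] = (61/31) / (23/31) = 61/23.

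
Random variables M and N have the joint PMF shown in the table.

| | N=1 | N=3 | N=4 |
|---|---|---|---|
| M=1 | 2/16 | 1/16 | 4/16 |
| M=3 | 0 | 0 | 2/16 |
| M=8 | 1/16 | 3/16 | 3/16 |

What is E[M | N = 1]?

P(N = 1) = 3/16.
Σ M·P over the event = 1·(2/16) + 8·(1/16) = 5/8.
E[M | N = 1] = (5/8) / (3/16) = 10/3.

10/3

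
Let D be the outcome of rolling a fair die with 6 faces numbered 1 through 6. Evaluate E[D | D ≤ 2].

3/2

Given D ≤ 2, D is equally likely to be any of {1, 2}.
E[D | D ≤ 2] = (1 + 2) / 2 = 3/2.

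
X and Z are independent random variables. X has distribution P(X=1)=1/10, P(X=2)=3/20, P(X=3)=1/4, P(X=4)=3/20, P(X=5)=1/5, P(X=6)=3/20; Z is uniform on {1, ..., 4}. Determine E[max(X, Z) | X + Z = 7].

14/3

P(X + Z = 7) = 3/16.
Summing max(X,Z)·P(x,y) over outcomes with X + Z = 7 gives 7/8.
E[max(X, Z) | X + Z = 7] = (7/8) / (3/16) = 14/3.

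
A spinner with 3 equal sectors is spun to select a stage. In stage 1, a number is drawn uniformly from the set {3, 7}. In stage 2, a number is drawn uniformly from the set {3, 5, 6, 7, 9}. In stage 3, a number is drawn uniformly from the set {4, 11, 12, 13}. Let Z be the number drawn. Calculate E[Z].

E[Z | stage 1] = (3+7)/2 = 5.
E[Z | stage 2] = (3+5+6+7+9)/5 = 6.
E[Z | stage 3] = (4+11+12+13)/4 = 10.
By the law of total expectation,
E[Z] = (1/3)·(5) + (1/3)·(6) + (1/3)·(10) = 7.

7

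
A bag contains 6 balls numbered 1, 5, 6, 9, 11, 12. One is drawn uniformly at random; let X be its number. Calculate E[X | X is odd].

13/2

P(X is odd) = 2/3.
Σ over the event: 1·1/6 + 5·1/6 + 9·1/6 + 11·1/6 = 13/3.
E[X | X is odd] = (13/3) / (2/3) = 13/2.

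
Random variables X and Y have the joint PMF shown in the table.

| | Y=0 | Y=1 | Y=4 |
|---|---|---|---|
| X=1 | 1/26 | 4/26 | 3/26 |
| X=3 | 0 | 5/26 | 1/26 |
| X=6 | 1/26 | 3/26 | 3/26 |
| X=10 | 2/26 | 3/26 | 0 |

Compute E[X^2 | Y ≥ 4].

P(Y ≥ 4) = 7/26.
Summing X^2·P(X=x,Y=y) over the conditioning event gives 60/13.
E[X^2 | Y ≥ 4] = (60/13) / (7/26) = 120/7.

120/7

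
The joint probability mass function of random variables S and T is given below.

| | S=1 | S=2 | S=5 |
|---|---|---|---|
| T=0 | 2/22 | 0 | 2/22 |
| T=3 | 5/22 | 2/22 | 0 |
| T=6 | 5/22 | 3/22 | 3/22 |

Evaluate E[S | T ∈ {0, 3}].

21/11

P(T ∈ {0, 3}) = 1/2.
Σ S·P over the event = 1·(2/22) + 1·(5/22) + 2·(2/22) + 5·(2/22) = 21/22.
E[S | T ∈ {0, 3}] = (21/22) / (1/2) = 21/11.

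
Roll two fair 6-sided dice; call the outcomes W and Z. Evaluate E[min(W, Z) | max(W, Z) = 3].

9/5

Outcomes with max(W, Z) = 3: (1,3), (2,3), (3,1), (3,2), (3,3), each with probability 1/36.
E[min(W, Z) | max(W, Z) = 3] = (1 + 2 + 1 + 2 + 3) / 5 = 9/5.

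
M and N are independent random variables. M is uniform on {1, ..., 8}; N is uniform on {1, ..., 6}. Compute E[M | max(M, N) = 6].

51/11

P(max(M, N) = 6) = 11/48.
Summing M·P(x,y) over outcomes with max(M, N) = 6 gives 17/16.
E[M | max(M, N) = 6] = (17/16) / (11/48) = 51/11.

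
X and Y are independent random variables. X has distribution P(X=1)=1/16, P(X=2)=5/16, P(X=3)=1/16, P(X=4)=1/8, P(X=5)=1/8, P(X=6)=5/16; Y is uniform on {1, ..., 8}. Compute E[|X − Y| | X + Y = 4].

4/7

P(X + Y = 4) = 7/128.
Summing |X−Y|·P(x,y) over outcomes with X + Y = 4 gives 1/32.
E[|X − Y| | X + Y = 4] = (1/32) / (7/128) = 4/7.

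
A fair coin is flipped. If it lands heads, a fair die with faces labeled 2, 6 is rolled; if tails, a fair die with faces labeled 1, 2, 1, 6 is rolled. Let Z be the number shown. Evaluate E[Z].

13/4

E[Z | heads] = (2+6)/2 = 4.
E[Z | tails] = (1+2+1+6)/4 = 5/2.
E[Z] = (1/2)·(4) + (1/2)·(5/2) = 13/4.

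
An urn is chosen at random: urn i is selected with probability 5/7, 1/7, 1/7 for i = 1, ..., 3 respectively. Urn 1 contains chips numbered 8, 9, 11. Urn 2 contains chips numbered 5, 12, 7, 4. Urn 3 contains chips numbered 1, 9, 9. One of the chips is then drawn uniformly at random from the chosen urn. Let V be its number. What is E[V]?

60/7

E[V | urn 1] = (8+9+11)/3 = 28/3.
E[V | urn 2] = (5+12+7+4)/4 = 7.
E[V | urn 3] = (1+9+9)/3 = 19/3.
E[V] = (5/7)·(28/3) + (1/7)·(7) + (1/7)·(19/3) = 60/7.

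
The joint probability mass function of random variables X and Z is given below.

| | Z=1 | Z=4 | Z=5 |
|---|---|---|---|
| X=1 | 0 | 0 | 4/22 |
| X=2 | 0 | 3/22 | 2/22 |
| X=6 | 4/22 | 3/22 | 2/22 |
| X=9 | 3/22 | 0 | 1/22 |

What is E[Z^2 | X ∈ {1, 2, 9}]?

226/13

P(X ∈ {1, 2, 9}) = 13/22.
Σ Z^2·P over the event = 25·(4/22) + 16·(3/22) + 25·(2/22) + 1·(3/22) + 25·(1/22) = 113/11.
E[Z^2 | X ∈ {1, 2, 9}] = (113/11) / (13/22) = 226/13.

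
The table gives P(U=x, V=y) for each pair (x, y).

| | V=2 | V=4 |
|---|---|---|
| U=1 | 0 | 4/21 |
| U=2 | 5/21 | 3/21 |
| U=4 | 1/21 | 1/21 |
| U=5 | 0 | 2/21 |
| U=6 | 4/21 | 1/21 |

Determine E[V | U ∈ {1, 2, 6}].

50/17

P(U ∈ {1, 2, 6}) = 17/21.
Summing V·P(U=x,V=y) over the conditioning event gives 50/21.
E[V | U ∈ {1, 2, 6}] = (50/21) / (17/21) = 50/17.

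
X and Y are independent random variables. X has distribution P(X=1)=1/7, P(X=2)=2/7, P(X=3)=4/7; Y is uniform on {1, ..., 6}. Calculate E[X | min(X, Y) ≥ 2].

P(min(X, Y) ≥ 2) = 5/7.
Summing X·P(x,y) over outcomes with min(X, Y) ≥ 2 gives 40/21.
E[X | min(X, Y) ≥ 2] = (40/21) / (5/7) = 8/3.

8/3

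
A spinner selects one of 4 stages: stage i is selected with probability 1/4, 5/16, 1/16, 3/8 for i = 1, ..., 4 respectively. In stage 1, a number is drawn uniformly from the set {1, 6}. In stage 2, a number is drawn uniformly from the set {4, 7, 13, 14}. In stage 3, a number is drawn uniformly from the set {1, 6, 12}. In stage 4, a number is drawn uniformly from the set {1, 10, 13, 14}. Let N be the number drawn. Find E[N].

749/96

E[N | stage 1] = (1+6)/2 = 7/2.
E[N | stage 2] = (4+7+13+14)/4 = 19/2.
E[N | stage 3] = (1+6+12)/3 = 19/3.
E[N | stage 4] = (1+10+13+14)/4 = 19/2.
E[N] = (1/4)·(7/2) + (5/16)·(19/2) + (1/16)·(19/3) + (3/8)·(19/2) = 749/96.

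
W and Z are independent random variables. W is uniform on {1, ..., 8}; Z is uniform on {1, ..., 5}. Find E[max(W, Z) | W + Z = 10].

13/2

Outcomes with W + Z = 10: (5,5), (6,4), (7,3), (8,2), each with probability 1/40.
E[max(W, Z) | W + Z = 10] = (5 + 6 + 7 + 8) / 4 = 13/2.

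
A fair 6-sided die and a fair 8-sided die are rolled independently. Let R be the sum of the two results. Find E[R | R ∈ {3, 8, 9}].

54/7

P(R ∈ {3, 8, 9}) = 7/24.
Σ over the event: 3·1/24 + 8·1/8 + 9·1/8 = 9/4.
E[R | R ∈ {3, 8, 9}] = (9/4) / (7/24) = 54/7.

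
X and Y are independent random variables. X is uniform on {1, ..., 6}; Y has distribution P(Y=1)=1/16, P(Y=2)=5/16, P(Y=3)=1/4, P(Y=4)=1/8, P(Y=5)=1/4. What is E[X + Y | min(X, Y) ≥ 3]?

P(min(X, Y) ≥ 3) = 5/12.
Summing (X+Y)·P(x,y) over outcomes with min(X, Y) ≥ 3 gives 85/24.
E[X + Y | min(X, Y) ≥ 3] = (85/24) / (5/12) = 17/2.

17/2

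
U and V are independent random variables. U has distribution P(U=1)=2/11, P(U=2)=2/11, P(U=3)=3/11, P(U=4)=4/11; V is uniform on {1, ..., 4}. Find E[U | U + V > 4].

101/31

P(U + V > 4) = 31/44.
Summing U·P(x,y) over outcomes with U + V > 4 gives 101/44.
E[U | U + V > 4] = (101/44) / (31/44) = 101/31.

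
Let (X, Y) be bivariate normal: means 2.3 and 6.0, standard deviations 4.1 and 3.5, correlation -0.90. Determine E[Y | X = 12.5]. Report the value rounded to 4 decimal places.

E[Y | X=x] = μ_Y + ρ(σ_Y/σ_X)(x − μ_X) for jointly normal variables.
E[Y | X=12.5] = 6.0 + (-0.90)·(3.5/4.1)·(12.5 − (2.3)) = 6.0 + (-0.76829)·(10.2) = -1.8366.

-1.8366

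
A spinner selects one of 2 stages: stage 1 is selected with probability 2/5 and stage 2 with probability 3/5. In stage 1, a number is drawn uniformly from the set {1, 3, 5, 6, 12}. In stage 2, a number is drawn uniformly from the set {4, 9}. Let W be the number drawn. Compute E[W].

E[W | stage 1] = (1+3+5+6+12)/5 = 27/5.
E[W | stage 2] = (4+9)/2 = 13/2.
By the law of total expectation,
E[W] = (2/5)·(27/5) + (3/5)·(13/2) = 303/50.

303/50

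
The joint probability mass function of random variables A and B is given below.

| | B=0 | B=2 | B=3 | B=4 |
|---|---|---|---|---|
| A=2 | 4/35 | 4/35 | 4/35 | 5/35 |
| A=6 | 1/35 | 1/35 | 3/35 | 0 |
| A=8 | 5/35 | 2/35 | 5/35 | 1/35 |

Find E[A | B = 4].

3

P(B = 4) = 6/35.
Σ A·P over the event = 2·(5/35) + 8·(1/35) = 18/35.
E[A | B = 4] = (18/35) / (6/35) = 3.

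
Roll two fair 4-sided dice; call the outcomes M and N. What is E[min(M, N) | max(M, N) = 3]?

P(max(M, N) = 3) = 5/16.
Summing min(M,N)·P(x,y) over outcomes with max(M, N) = 3 gives 9/16.
E[min(M, N) | max(M, N) = 3] = (9/16) / (5/16) = 9/5.

9/5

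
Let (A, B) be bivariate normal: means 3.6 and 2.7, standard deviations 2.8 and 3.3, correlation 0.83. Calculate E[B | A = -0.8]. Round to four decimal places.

-1.6041

E[B | A=x] = μ_B + ρ(σ_B/σ_A)(x − μ_A) for jointly normal variables.
E[B | A=-0.8] = 2.7 + (0.83)·(3.3/2.8)·(-0.8 − (3.6)) = 2.7 + (0.97821)·(-4.4) = -1.6041.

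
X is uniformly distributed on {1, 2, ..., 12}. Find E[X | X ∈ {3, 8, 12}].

P(X ∈ {3, 8, 12}) = 1/4.
Σ over the event: 3·1/12 + 8·1/12 + 12·1/12 = 23/12.
E[X | X ∈ {3, 8, 12}] = (23/12) / (1/4) = 23/3.

23/3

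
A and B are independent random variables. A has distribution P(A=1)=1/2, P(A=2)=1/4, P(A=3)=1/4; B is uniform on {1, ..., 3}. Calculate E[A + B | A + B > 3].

P(A + B > 3) = 7/12.
Summing (A+B)·P(x,y) over outcomes with A + B > 3 gives 8/3.
E[A + B | A + B > 3] = (8/3) / (7/12) = 32/7.

32/7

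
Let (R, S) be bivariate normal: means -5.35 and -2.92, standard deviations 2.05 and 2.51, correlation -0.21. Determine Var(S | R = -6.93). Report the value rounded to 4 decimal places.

For a bivariate normal, Var(S | R=x) = σ_S²(1 − ρ²).
Var(S | R=-6.93) = (2.51)²·(1 − (-0.21)²) = 6.3001·0.9559 = 6.0223.

6.0223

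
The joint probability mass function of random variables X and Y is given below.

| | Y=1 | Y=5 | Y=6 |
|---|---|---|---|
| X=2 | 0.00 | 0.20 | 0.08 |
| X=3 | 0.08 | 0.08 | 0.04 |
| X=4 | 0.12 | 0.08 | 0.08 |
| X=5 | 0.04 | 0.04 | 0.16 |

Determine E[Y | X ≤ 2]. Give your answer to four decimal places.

5.2857

P(X ≤ 2) = 0.28.
Σ Y·P over the event = 5·(0.20) + 6·(0.08) = 1.48.
E[Y | X ≤ 2] = (1.48) / (0.28) = 5.2857.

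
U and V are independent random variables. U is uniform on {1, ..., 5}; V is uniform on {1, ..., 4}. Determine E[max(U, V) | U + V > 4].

P(U + V > 4) = 7/10.
Summing max(U,V)·P(x,y) over outcomes with U + V > 4 gives 57/20.
E[max(U, V) | U + V > 4] = (57/20) / (7/10) = 57/14.

57/14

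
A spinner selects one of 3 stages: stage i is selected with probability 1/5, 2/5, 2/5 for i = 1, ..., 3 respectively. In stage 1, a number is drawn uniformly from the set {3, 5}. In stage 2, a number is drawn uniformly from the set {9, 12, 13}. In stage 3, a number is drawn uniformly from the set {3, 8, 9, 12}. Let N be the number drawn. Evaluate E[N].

E[N | stage 1] = (3+5)/2 = 4.
E[N | stage 2] = (9+12+13)/3 = 34/3.
E[N | stage 3] = (3+8+9+12)/4 = 8.
E[N] = (1/5)·(4) + (2/5)·(34/3) + (2/5)·(8) = 128/15.

128/15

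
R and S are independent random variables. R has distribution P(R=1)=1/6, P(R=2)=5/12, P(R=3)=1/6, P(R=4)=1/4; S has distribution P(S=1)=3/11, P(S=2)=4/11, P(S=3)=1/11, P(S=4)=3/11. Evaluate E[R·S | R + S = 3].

P(R + S = 3) = 23/132.
Summing RS·P(x,y) over outcomes with R + S = 3 gives 23/66.
E[R·S | R + S = 3] = (23/66) / (23/132) = 2.

2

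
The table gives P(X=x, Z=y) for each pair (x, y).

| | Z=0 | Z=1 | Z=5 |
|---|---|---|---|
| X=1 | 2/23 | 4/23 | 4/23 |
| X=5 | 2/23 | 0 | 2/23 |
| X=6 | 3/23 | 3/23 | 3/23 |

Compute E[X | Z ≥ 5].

32/9

P(Z ≥ 5) = 9/23.
Σ X·P over the event = 1·(4/23) + 5·(2/23) + 6·(3/23) = 32/23.
E[X | Z ≥ 5] = (32/23) / (9/23) = 32/9.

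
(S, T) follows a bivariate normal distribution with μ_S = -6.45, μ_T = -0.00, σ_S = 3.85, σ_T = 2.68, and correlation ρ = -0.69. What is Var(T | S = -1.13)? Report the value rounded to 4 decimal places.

3.7629

For a bivariate normal, Var(T | S=x) = σ_T²(1 − ρ²).
Var(T | S=-1.13) = (2.68)²·(1 − (-0.69)²) = 7.1824·0.5239 = 3.7629.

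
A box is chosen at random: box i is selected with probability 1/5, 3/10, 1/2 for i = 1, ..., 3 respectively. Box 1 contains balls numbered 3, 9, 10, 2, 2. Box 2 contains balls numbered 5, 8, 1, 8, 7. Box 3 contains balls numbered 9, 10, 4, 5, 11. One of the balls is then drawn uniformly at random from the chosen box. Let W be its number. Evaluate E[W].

E[W | box 1] = (3+9+10+2+2)/5 = 26/5.
E[W | box 2] = (5+8+1+8+7)/5 = 29/5.
E[W | box 3] = (9+10+4+5+11)/5 = 39/5.
E[W] = (1/5)·(26/5) + (3/10)·(29/5) + (1/2)·(39/5) = 167/25.

167/25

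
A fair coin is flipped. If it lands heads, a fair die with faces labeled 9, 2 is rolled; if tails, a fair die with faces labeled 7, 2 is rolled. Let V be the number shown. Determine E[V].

5

E[V | heads] = (9+2)/2 = 11/2.
E[V | tails] = (7+2)/2 = 9/2.
By the law of total expectation,
E[V] = (1/2)·(11/2) + (1/2)·(9/2) = 5.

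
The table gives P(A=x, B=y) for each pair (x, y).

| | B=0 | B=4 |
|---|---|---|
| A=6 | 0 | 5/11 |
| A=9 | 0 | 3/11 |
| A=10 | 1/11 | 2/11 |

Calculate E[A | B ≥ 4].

P(B ≥ 4) = 10/11.
Σ A·P over the event = 6·(5/11) + 9·(3/11) + 10·(2/11) = 7.
E[A | B ≥ 4] = (7) / (10/11) = 77/10.

77/10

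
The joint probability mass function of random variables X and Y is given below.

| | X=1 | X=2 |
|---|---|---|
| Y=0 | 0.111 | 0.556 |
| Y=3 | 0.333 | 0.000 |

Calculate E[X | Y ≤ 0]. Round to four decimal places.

1.8336

P(Y ≤ 0) = 0.667.
Σ X·P over the event = 1·(0.111) + 2·(0.556) = 1.223.
E[X | Y ≤ 0] = (1.223) / (0.667) = 1.8336.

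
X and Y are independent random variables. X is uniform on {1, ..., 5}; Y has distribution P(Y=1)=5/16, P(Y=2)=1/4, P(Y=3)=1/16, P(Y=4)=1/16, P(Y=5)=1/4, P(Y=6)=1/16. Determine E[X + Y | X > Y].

P(X > Y) = 7/16.
Summing (X+Y)·P(x,y) over outcomes with X > Y gives 93/40.
E[X + Y | X > Y] = (93/40) / (7/16) = 186/35.

186/35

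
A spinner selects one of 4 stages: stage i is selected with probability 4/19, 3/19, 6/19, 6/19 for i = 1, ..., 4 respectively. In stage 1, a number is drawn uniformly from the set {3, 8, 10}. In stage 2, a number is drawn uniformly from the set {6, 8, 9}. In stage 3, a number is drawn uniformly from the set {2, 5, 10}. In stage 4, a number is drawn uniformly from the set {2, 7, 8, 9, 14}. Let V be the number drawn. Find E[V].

7

E[V | stage 1] = (3+8+10)/3 = 7.
E[V | stage 2] = (6+8+9)/3 = 23/3.
E[V | stage 3] = (2+5+10)/3 = 17/3.
E[V | stage 4] = (2+7+8+9+14)/5 = 8.
E[V] = (4/19)·(7) + (3/19)·(23/3) + (6/19)·(17/3) + (6/19)·(8) = 7.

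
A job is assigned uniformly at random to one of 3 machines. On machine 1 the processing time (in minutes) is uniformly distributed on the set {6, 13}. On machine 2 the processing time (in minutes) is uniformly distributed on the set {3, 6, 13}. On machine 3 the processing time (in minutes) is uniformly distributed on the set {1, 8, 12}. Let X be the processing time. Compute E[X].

143/18

E[X | machine 1] = (6+13)/2 = 19/2.
E[X | machine 2] = (3+6+13)/3 = 22/3.
E[X | machine 3] = (1+8+12)/3 = 7.
By the law of total expectation,
E[X] = (1/3)·(19/2) + (1/3)·(22/3) + (1/3)·(7) = 143/18.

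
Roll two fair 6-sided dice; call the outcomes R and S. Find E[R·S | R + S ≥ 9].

49/2

Outcomes with R + S ≥ 9: (3,6), (4,5), (4,6), (5,4), (5,5), (5,6), (6,3), (6,4), (6,5), (6,6), each with probability 1/36.
E[R·S | R + S ≥ 9] = (18 + 20 + 24 + 20 + 25 + 30 + 18 + 24 + 30 + 36) / 10 = 49/2.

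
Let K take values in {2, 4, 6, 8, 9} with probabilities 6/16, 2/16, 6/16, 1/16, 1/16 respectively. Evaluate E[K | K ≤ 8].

P(K ≤ 8) = 15/16.
Σ over the event: 2·3/8 + 4·1/8 + 6·3/8 + 8·1/16 = 4.
E[K | K ≤ 8] = (4) / (15/16) = 64/15.

64/15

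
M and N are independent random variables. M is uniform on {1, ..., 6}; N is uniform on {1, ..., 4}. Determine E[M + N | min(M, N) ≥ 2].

7

P(min(M, N) ≥ 2) = 5/8.
Summing (M+N)·P(x,y) over outcomes with min(M, N) ≥ 2 gives 35/8.
E[M + N | min(M, N) ≥ 2] = (35/8) / (5/8) = 7.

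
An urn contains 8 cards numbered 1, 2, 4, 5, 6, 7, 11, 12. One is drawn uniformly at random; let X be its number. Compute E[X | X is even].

P(X is even) = 1/2.
Σ over the event: 2·1/8 + 4·1/8 + 6·1/8 + 12·1/8 = 3.
E[X | X is even] = (3) / (1/2) = 6.

6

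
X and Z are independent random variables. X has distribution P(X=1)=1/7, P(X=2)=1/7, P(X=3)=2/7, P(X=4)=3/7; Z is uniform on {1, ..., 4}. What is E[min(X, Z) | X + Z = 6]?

7/3

P(X + Z = 6) = 3/14.
Summing min(X,Z)·P(x,y) over outcomes with X + Z = 6 gives 1/2.
E[min(X, Z) | X + Z = 6] = (1/2) / (3/14) = 7/3.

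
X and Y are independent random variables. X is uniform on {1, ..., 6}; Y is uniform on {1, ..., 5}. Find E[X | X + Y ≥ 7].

14/3

P(X + Y ≥ 7) = 1/2.
Summing X·P(x,y) over outcomes with X + Y ≥ 7 gives 7/3.
E[X | X + Y ≥ 7] = (7/3) / (1/2) = 14/3.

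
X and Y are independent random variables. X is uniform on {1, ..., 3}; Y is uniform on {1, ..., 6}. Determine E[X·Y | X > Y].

11/3

P(X > Y) = 1/6.
Summing XY·P(x,y) over outcomes with X > Y gives 11/18.
E[X·Y | X > Y] = (11/18) / (1/6) = 11/3.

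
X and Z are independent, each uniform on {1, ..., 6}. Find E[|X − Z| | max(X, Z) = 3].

Outcomes with max(X, Z) = 3: (1,3), (2,3), (3,1), (3,2), (3,3), each with probability 1/36.
E[|X − Z| | max(X, Z) = 3] = (2 + 1 + 2 + 1 + 0) / 5 = 6/5.

6/5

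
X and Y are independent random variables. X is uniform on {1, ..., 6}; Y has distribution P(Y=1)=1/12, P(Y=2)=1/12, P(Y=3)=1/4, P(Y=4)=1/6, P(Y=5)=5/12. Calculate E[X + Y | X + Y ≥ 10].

P(X + Y ≥ 10) = 1/6.
Summing (X+Y)·P(x,y) over outcomes with X + Y ≥ 10 gives 125/72.
E[X + Y | X + Y ≥ 10] = (125/72) / (1/6) = 125/12.

125/12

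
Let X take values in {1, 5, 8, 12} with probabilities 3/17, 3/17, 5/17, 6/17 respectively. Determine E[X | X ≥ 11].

12

P(X ≥ 11) = 6/17.
Σ over the event: 12·6/17 = 72/17.
E[X | X ≥ 11] = (72/17) / (6/17) = 12.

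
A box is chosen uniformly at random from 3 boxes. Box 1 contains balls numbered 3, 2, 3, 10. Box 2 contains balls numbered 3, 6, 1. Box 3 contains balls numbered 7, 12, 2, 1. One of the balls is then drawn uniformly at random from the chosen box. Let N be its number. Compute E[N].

E[N | box 1] = (3+2+3+10)/4 = 9/2.
E[N | box 2] = (3+6+1)/3 = 10/3.
E[N | box 3] = (7+12+2+1)/4 = 11/2.
By the law of total expectation,
E[N] = (1/3)·(9/2) + (1/3)·(10/3) + (1/3)·(11/2) = 40/9.

40/9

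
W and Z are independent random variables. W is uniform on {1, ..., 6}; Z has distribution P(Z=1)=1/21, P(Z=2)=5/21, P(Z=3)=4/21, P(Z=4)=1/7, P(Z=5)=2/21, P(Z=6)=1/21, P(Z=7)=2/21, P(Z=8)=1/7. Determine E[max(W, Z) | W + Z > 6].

494/81

P(W + Z > 6) = 9/14.
Summing max(W,Z)·P(x,y) over outcomes with W + Z > 6 gives 247/63.
E[max(W, Z) | W + Z > 6] = (247/63) / (9/14) = 494/81.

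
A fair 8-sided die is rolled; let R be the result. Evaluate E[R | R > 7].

8

Given R > 7, R is equally likely to be any of {8}.
E[R | R > 7] = (8) / 1 = 8.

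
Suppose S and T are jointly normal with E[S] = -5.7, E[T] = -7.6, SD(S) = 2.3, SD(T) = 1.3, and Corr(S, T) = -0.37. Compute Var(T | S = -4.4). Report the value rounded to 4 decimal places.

1.4586

For a bivariate normal, Var(T | S=x) = σ_T²(1 − ρ²).
Var(T | S=-4.4) = (1.3)²·(1 − (-0.37)²) = 1.69·0.8631 = 1.4586.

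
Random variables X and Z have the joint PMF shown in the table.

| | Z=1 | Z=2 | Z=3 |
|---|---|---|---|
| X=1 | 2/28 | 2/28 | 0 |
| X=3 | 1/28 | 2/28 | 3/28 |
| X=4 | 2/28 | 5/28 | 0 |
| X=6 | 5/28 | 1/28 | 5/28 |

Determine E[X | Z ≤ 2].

P(Z ≤ 2) = 5/7.
Σ X·P over the event = 1·(2/28) + 1·(2/28) + 3·(1/28) + 3·(2/28) + 4·(2/28) + 4·(5/28) + 6·(5/28) + 6·(1/28) = 11/4.
E[X | Z ≤ 2] = (11/4) / (5/7) = 77/20.

77/20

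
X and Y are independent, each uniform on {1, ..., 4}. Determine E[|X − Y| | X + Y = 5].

2

Outcomes with X + Y = 5: (1,4), (2,3), (3,2), (4,1), each with probability 1/16.
E[|X − Y| | X + Y = 5] = (3 + 1 + 1 + 3) / 4 = 2.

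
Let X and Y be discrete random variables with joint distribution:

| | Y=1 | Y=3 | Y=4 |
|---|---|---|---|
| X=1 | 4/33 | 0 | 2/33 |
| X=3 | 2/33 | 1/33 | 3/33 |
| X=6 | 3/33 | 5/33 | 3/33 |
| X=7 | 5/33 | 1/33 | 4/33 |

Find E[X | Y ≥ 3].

P(Y ≥ 3) = 19/33.
Σ X·P over the event = 1·(2/33) + 3·(1/33) + 3·(3/33) + 6·(5/33) + 6·(3/33) + 7·(1/33) + 7·(4/33) = 97/33.
E[X | Y ≥ 3] = (97/33) / (19/33) = 97/19.

97/19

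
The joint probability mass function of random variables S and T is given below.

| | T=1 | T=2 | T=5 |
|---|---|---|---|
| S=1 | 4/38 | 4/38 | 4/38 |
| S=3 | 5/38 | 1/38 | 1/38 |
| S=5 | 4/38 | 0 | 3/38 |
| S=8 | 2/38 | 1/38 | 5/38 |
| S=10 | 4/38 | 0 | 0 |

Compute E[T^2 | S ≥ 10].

1

P(S ≥ 10) = 2/19.
Summing T^2·P(S=x,T=y) over the conditioning event gives 2/19.
E[T^2 | S ≥ 10] = (2/19) / (2/19) = 1.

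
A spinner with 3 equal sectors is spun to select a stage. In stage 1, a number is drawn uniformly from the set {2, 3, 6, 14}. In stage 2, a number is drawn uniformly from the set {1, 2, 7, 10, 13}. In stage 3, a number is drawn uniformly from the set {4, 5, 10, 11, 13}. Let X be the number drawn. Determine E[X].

E[X | stage 1] = (2+3+6+14)/4 = 25/4.
E[X | stage 2] = (1+2+7+10+13)/5 = 33/5.
E[X | stage 3] = (4+5+10+11+13)/5 = 43/5.
By the law of total expectation,
E[X] = (1/3)·(25/4) + (1/3)·(33/5) + (1/3)·(43/5) = 143/20.

143/20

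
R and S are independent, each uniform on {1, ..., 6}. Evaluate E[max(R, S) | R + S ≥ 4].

P(R + S ≥ 4) = 11/12.
Summing max(R,S)·P(x,y) over outcomes with R + S ≥ 4 gives 13/3.
E[max(R, S) | R + S ≥ 4] = (13/3) / (11/12) = 52/11.

52/11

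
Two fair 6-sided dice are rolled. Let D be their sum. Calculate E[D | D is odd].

P(D is odd) = 1/2.
Σ over the event: 3·1/18 + 5·1/9 + 7·1/6 + 9·1/9 + 11·1/18 = 7/2.
E[D | D is odd] = (7/2) / (1/2) = 7.

7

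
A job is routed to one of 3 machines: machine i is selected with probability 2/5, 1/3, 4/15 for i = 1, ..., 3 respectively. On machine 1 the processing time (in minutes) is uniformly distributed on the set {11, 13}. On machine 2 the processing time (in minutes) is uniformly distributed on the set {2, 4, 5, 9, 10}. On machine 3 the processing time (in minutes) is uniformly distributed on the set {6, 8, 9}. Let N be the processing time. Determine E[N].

398/45

E[N | machine 1] = (11+13)/2 = 12.
E[N | machine 2] = (2+4+5+9+10)/5 = 6.
E[N | machine 3] = (6+8+9)/3 = 23/3.
E[N] = (2/5)·(12) + (1/3)·(6) + (4/15)·(23/3) = 398/45.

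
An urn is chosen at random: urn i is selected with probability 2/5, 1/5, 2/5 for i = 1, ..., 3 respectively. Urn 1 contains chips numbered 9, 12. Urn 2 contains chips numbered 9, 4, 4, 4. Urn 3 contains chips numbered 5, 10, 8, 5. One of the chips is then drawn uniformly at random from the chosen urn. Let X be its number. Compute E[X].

E[X | urn 1] = (9+12)/2 = 21/2.
E[X | urn 2] = (9+4+4+4)/4 = 21/4.
E[X | urn 3] = (5+10+8+5)/4 = 7.
E[X] = (2/5)·(21/2) + (1/5)·(21/4) + (2/5)·(7) = 161/20.

161/20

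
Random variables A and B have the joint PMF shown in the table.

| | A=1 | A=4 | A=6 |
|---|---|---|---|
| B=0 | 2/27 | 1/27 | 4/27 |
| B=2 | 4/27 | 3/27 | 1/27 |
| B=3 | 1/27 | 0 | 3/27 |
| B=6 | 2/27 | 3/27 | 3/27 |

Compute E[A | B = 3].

P(B = 3) = 4/27.
Σ A·P over the event = 1·(1/27) + 6·(3/27) = 19/27.
E[A | B = 3] = (19/27) / (4/27) = 19/4.

19/4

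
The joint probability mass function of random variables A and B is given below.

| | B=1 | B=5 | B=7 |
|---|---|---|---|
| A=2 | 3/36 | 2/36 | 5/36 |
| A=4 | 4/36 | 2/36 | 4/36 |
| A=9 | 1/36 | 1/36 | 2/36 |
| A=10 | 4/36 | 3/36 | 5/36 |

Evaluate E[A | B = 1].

71/12

P(B = 1) = 1/3.
Summing A·P(A=x,B=y) over the conditioning event gives 71/36.
E[A | B = 1] = (71/36) / (1/3) = 71/12.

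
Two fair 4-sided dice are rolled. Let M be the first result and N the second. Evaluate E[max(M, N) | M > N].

10/3

Outcomes with M > N: (2,1), (3,1), (3,2), (4,1), (4,2), (4,3), each with probability 1/16.
E[max(M, N) | M > N] = (2 + 3 + 3 + 4 + 4 + 4) / 6 = 10/3.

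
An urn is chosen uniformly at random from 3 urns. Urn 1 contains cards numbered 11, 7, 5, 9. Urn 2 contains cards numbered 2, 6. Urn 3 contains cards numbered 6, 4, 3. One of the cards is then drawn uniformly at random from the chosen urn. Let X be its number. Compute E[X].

49/9

E[X | urn 1] = (11+7+5+9)/4 = 8.
E[X | urn 2] = (2+6)/2 = 4.
E[X | urn 3] = (6+4+3)/3 = 13/3.
E[X] = (1/3)·(8) + (1/3)·(4) + (1/3)·(13/3) = 49/9.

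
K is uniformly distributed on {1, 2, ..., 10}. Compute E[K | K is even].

Given K is even, K is equally likely to be any of {2, 4, 6, 8, 10}.
E[K | K is even] = (2 + 4 + 6 + 8 + 10) / 5 = 6.

6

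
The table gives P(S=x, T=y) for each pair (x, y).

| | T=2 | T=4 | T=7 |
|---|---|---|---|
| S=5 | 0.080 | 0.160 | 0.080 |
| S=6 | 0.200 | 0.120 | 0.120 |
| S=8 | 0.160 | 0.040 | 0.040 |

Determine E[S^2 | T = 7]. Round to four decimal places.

37.0000

P(T = 7) = 0.240.
Σ S^2·P over the event = 25·(0.080) + 36·(0.120) + 64·(0.040) = 8.880.
E[S^2 | T = 7] = (8.880) / (0.240) = 37.0000.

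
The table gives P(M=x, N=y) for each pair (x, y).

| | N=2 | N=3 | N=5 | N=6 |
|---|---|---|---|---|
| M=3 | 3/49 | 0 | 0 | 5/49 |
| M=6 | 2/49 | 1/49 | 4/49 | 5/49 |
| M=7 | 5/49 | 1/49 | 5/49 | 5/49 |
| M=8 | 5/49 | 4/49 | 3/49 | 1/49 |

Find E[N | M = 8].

43/13

P(M = 8) = 13/49.
Σ N·P over the event = 2·(5/49) + 3·(4/49) + 5·(3/49) + 6·(1/49) = 43/49.
E[N | M = 8] = (43/49) / (13/49) = 43/13.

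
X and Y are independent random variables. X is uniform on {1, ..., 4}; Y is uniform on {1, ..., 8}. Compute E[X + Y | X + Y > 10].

34/3

Outcomes with X + Y > 10: (3,8), (4,7), (4,8), each with probability 1/32.
E[X + Y | X + Y > 10] = (11 + 11 + 12) / 3 = 34/3.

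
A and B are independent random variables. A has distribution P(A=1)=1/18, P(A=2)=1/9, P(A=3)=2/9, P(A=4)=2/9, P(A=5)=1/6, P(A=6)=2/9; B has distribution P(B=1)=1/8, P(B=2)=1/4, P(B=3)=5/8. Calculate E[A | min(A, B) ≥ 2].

71/17

P(min(A, B) ≥ 2) = 119/144.
Summing A·P(x,y) over outcomes with min(A, B) ≥ 2 gives 497/144.
E[A | min(A, B) ≥ 2] = (497/144) / (119/144) = 71/17.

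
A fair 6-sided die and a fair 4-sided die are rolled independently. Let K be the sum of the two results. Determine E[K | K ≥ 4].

P(K ≥ 4) = 7/8.
Σ over the event: 4·1/8 + 5·1/6 + 6·1/6 + 7·1/6 + 8·1/8 + 9·1/12 + 10·1/24 = 17/3.
E[K | K ≥ 4] = (17/3) / (7/8) = 136/21.

136/21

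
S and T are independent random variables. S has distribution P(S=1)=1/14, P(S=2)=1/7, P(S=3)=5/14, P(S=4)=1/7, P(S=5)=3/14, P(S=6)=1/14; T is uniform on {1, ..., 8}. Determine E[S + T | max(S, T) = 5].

P(max(S, T) = 5) = 25/112.
Summing (S+T)·P(x,y) over outcomes with max(S, T) = 5 gives 99/56.
E[S + T | max(S, T) = 5] = (99/56) / (25/112) = 198/25.

198/25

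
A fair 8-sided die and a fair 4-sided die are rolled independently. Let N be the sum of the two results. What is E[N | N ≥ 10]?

P(N ≥ 10) = 3/16.
Σ over the event: 10·3/32 + 11·1/16 + 12·1/32 = 2.
E[N | N ≥ 10] = (2) / (3/16) = 32/3.

32/3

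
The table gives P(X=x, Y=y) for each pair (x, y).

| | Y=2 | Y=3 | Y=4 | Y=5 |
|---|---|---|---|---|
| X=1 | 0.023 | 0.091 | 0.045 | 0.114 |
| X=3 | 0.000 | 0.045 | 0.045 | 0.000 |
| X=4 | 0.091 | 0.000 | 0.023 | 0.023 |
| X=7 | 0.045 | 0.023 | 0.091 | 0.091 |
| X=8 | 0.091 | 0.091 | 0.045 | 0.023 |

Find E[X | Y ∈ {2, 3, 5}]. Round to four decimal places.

P(Y ∈ {2, 3, 5}) = 0.751.
Summing X·P(X=x,Y=y) over the conditioning event gives 3.572.
E[X | Y ∈ {2, 3, 5}] = (3.572) / (0.751) = 4.7563.

4.7563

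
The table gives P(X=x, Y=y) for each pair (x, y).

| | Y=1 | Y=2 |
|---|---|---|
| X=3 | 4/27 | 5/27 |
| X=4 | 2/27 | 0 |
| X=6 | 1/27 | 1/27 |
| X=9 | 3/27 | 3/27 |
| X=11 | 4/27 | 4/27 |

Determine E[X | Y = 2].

92/13

P(Y = 2) = 13/27.
Summing X·P(X=x,Y=y) over the conditioning event gives 92/27.
E[X | Y = 2] = (92/27) / (13/27) = 92/13.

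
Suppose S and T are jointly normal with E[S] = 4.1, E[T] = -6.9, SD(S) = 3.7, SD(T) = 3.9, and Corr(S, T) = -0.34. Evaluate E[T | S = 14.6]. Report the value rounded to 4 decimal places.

-10.6630

E[T | S=x] = μ_T + ρ(σ_T/σ_S)(x − μ_S) for jointly normal variables.
E[T | S=14.6] = -6.9 + (-0.34)·(3.9/3.7)·(14.6 − (4.1)) = -6.9 + (-0.35838)·(10.5) = -10.6630.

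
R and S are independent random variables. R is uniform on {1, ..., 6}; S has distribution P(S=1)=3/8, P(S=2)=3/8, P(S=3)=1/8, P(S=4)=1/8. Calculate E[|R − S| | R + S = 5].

P(R + S = 5) = 1/6.
Summing |R−S|·P(x,y) over outcomes with R + S = 5 gives 1/3.
E[|R − S| | R + S = 5] = (1/3) / (1/6) = 2.

2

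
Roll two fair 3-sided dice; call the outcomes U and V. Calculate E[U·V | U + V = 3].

Outcomes with U + V = 3: (1,2), (2,1), each with probability 1/9.
E[U·V | U + V = 3] = (2 + 2) / 2 = 2.

2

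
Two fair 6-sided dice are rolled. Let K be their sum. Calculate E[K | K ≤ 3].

P(K ≤ 3) = 1/12.
Σ over the event: 2·1/36 + 3·1/18 = 2/9.
E[K | K ≤ 3] = (2/9) / (1/12) = 8/3.

8/3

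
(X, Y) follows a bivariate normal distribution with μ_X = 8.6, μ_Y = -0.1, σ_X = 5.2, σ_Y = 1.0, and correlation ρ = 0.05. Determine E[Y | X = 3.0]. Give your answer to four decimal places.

The regression of Y on X has slope ρ·σ_Y/σ_X and passes through (μ_X, μ_Y).
E[Y | X=3.0] = -0.1 + (0.05)·(1.0/5.2)·(3.0 − (8.6)) = -0.1 + (0.0096154)·(-5.6) = -0.1538.

-0.1538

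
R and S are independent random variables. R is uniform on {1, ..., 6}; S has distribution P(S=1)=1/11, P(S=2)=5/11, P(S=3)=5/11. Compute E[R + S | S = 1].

P(S = 1) = 1/11.
Summing (R+S)·P(x,y) over outcomes with S = 1 gives 9/22.
E[R + S | S = 1] = (9/22) / (1/11) = 9/2.

9/2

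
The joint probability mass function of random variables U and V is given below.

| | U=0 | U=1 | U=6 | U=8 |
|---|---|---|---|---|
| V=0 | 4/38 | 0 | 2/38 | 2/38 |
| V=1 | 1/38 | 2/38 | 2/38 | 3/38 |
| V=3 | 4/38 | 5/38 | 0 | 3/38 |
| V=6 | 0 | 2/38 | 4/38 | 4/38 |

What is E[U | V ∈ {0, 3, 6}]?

P(V ∈ {0, 3, 6}) = 15/19.
Summing U·P(U=x,V=y) over the conditioning event gives 115/38.
E[U | V ∈ {0, 3, 6}] = (115/38) / (15/19) = 23/6.

23/6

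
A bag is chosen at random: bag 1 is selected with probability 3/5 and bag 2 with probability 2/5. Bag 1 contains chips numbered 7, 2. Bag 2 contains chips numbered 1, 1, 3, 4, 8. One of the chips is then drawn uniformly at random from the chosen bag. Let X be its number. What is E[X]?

203/50

E[X | bag 1] = (7+2)/2 = 9/2.
E[X | bag 2] = (1+1+3+4+8)/5 = 17/5.
E[X] = (3/5)·(9/2) + (2/5)·(17/5) = 203/50.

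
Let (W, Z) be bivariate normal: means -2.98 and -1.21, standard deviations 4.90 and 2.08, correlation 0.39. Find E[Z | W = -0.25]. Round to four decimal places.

-0.7580

The regression of Z on W has slope ρ·σ_Z/σ_W and passes through (μ_W, μ_Z).
E[Z | W=-0.25] = -1.21 + (0.39)·(2.08/4.90)·(-0.25 − (-2.98)) = -1.21 + (0.16555)·(2.73) = -0.7580.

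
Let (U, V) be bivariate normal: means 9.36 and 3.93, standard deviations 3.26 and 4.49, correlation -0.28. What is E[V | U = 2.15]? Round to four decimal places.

6.7105

For a bivariate normal, E[V | U=x] = μ_V + ρ·(σ_V/σ_U)·(x − μ_U).
E[V | U=2.15] = 3.93 + (-0.28)·(4.49/3.26)·(2.15 − (9.36)) = 3.93 + (-0.38564)·(-7.21) = 6.7105.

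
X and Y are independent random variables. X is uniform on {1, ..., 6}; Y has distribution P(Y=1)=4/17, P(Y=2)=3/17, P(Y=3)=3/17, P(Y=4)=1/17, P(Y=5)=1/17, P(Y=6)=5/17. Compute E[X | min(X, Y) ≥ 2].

P(min(X, Y) ≥ 2) = 65/102.
Summing X·P(x,y) over outcomes with min(X, Y) ≥ 2 gives 130/51.
E[X | min(X, Y) ≥ 2] = (130/51) / (65/102) = 4.

4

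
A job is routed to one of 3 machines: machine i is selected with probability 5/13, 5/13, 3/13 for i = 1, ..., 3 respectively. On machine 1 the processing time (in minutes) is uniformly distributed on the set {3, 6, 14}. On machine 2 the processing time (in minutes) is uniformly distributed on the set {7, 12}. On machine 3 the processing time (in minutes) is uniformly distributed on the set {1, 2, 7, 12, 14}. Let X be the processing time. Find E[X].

3223/390

E[X | machine 1] = (3+6+14)/3 = 23/3.
E[X | machine 2] = (7+12)/2 = 19/2.
E[X | machine 3] = (1+2+7+12+14)/5 = 36/5.
By the law of total expectation,
E[X] = (5/13)·(23/3) + (5/13)·(19/2) + (3/13)·(36/5) = 3223/390.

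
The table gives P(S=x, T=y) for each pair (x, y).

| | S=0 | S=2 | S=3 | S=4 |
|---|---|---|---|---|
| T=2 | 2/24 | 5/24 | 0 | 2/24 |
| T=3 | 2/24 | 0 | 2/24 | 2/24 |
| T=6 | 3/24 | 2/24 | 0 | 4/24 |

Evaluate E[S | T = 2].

P(T = 2) = 3/8.
Σ S·P over the event = 0·(2/24) + 2·(5/24) + 4·(2/24) = 3/4.
E[S | T = 2] = (3/4) / (3/8) = 2.

2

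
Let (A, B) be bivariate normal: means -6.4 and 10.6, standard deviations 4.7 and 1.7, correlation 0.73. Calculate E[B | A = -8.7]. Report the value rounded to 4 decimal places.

9.9927

For a bivariate normal, E[B | A=x] = μ_B + ρ·(σ_B/σ_A)·(x − μ_A).
E[B | A=-8.7] = 10.6 + (0.73)·(1.7/4.7)·(-8.7 − (-6.4)) = 10.6 + (0.26404)·(-2.3) = 9.9927.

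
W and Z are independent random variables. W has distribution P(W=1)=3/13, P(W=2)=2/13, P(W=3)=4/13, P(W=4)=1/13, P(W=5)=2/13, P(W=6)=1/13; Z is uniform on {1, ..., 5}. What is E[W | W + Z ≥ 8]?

37/8

P(W + Z ≥ 8) = 16/65.
Summing W·P(x,y) over outcomes with W + Z ≥ 8 gives 74/65.
E[W | W + Z ≥ 8] = (74/65) / (16/65) = 37/8.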